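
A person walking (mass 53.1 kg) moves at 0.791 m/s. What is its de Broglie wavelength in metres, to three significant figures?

λ = 1.58 × 10⁻³⁵ m

p = mv = 53.1 × 0.791 = 4.200 × 10¹ kg·m/s.
λ = h/p = 6.626 × 10⁻³⁴ / 4.200 × 10¹ = 1.58 × 10⁻³⁵ m.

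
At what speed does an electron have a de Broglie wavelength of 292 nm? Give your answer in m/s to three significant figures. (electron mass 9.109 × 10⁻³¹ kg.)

v = 2490 m/s

p = h/λ = 6.626 × 10⁻³⁴ / 2.920 × 10⁻⁷ = 2.269 × 10⁻²⁷ kg·m/s.
v = p/m = 2.269 × 10⁻²⁷ / 9.109 × 10⁻³¹ = 2.49 × 10³ m/s = 2490 m/s.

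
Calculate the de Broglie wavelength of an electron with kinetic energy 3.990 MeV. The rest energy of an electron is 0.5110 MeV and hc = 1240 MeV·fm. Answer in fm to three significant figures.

λ = 277 fm

Total energy E = KE + m₀c² = 3.990 + 0.5110 = 4.5010 MeV.
(pc)² = E² − (m₀c²)² = (4.5010)² − (0.5110)² = 20.00 MeV², so pc = 4.472 MeV.
λ = hc/(pc) = 1240 MeV·fm / 4.472 MeV = 277 fm.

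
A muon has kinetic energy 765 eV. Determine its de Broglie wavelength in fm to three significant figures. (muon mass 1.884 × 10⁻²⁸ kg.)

λ = 3080 fm

KE = 765 eV = 1.226 × 10⁻¹⁶ J.
p = √(2mKE) = √(2 × 1.884 × 10⁻²⁸ × 1.226 × 10⁻¹⁶) = 2.149 × 10⁻²² kg·m/s.
λ = h/p = 6.626 × 10⁻³⁴ / 2.149 × 10⁻²² = 3.08 × 10⁻¹² m = 3080 fm.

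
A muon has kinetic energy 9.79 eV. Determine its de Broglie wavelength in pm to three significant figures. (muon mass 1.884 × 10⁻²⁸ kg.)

KE = 9.79 eV = 1.568 × 10⁻¹⁸ J.
p = √(2mKE) = √(2 × 1.884 × 10⁻²⁸ × 1.568 × 10⁻¹⁸) = 2.431 × 10⁻²³ kg·m/s.
λ = h/p = 6.626 × 10⁻³⁴ / 2.431 × 10⁻²³ = 2.73 × 10⁻¹¹ m = 27.3 pm.

λ = 27.3 pm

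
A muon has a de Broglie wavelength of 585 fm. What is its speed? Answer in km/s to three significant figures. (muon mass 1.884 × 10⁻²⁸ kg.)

p = h/λ = 6.626 × 10⁻³⁴ / 5.850 × 10⁻¹³ = 1.133 × 10⁻²¹ kg·m/s.
v = p/m = 1.133 × 10⁻²¹ / 1.884 × 10⁻²⁸ = 6.01 × 10⁶ m/s = 6010 km/s.

v = 6010 km/s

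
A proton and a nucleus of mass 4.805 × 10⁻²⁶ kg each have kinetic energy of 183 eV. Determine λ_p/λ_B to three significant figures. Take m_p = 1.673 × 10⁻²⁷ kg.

At fixed KE, p = √(2mKE) so λ = h/p ∝ 1/√m.
λ_p/λ_B = √(m_B/m_p) = √(4.805 × 10⁻²⁶/1.673 × 10⁻²⁷) = √(28.72) = 5.36.

λ_p/λ_B = 5.36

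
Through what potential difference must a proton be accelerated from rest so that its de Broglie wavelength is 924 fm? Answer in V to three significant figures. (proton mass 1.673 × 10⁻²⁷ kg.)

p = h/λ = 6.626 × 10⁻³⁴ / 9.240 × 10⁻¹³ = 7.171 × 10⁻²² kg·m/s.
KE = p²/(2m) = 1.537 × 10⁻¹⁶ J.
V = KE/e = 1.537 × 10⁻¹⁶ / (1.602 × 10⁻¹⁹) = 959 V.

V = 959 V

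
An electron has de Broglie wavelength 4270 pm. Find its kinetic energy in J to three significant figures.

p = h/λ = 6.626 × 10⁻³⁴ / 4.270 × 10⁻⁹ = 1.552 × 10⁻²⁵ kg·m/s.
KE = p²/(2m) = (1.552 × 10⁻²⁵)² / (2 × 9.109 × 10⁻³¹) = 1.322 × 10⁻²⁰ J = 1.32 × 10⁻²⁰ J.

KE = 1.32 × 10⁻²⁰ J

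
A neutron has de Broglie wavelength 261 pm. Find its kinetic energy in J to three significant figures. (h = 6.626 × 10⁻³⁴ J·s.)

KE = 1.92 × 10⁻²¹ J

p = h/λ = 6.626 × 10⁻³⁴ / 2.610 × 10⁻¹⁰ = 2.539 × 10⁻²⁴ kg·m/s.
KE = p²/(2m) = (2.539 × 10⁻²⁴)² / (2 × 1.675 × 10⁻²⁷) = 1.924 × 10⁻²¹ J = 1.92 × 10⁻²¹ J.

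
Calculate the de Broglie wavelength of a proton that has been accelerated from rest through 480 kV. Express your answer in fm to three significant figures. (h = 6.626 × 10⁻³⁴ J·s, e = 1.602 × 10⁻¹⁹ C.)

λ = 41.3 fm

KE = eV = 1.602 × 10⁻¹⁹ × 4.800 × 10⁵ = 7.690 × 10⁻¹⁴ J.
p = √(2mKE) = √(2 × 1.673 × 10⁻²⁷ × 7.690 × 10⁻¹⁴) = 1.604 × 10⁻²⁰ kg·m/s.
λ = h/p = 6.626 × 10⁻³⁴ / 1.604 × 10⁻²⁰ = 4.13 × 10⁻¹⁴ m = 41.3 fm.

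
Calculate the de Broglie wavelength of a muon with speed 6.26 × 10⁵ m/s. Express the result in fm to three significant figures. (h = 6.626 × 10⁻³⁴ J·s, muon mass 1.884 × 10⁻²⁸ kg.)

λ = 5620 fm

p = mv = 1.884 × 10⁻²⁸ × 6.26 × 10⁵ = 1.179 × 10⁻²² kg·m/s.
λ = h/p = 6.626 × 10⁻³⁴ / 1.179 × 10⁻²² = 5.62 × 10⁻¹² m = 5620 fm.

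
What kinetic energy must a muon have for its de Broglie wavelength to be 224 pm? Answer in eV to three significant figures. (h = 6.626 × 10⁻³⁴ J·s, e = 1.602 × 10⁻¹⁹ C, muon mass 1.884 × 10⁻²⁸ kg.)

p = h/λ = 6.626 × 10⁻³⁴ / 2.240 × 10⁻¹⁰ = 2.958 × 10⁻²⁴ kg·m/s.
KE = p²/(2m) = (2.958 × 10⁻²⁴)² / (2 × 1.884 × 10⁻²⁸) = 2.322 × 10⁻²⁰ J = 0.145 eV.

KE = 0.145 eV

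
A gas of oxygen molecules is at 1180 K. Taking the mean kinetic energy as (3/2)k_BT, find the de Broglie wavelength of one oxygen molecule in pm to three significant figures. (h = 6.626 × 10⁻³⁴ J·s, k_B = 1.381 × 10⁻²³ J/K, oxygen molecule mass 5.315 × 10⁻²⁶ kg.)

KE = (3/2)k_BT = 1.5 × 1.381 × 10⁻²³ × 1180 = 2.444 × 10⁻²⁰ J.
p = √(2mKE) = √(2 × 5.315 × 10⁻²⁶ × 2.444 × 10⁻²⁰) = 5.097 × 10⁻²³ kg·m/s.
λ = h/p = 1.30 × 10⁻¹¹ m = 13.0 pm.

λ = 13.0 pm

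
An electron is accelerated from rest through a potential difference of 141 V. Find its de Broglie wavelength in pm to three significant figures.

KE = eV = 1.602 × 10⁻¹⁹ × 141.0 = 2.259 × 10⁻¹⁷ J.
p = √(2mKE) = √(2 × 9.109 × 10⁻³¹ × 2.259 × 10⁻¹⁷) = 6.415 × 10⁻²⁴ kg·m/s.
λ = h/p = 6.626 × 10⁻³⁴ / 6.415 × 10⁻²⁴ = 1.03 × 10⁻¹⁰ m = 103 pm.

λ = 103 pm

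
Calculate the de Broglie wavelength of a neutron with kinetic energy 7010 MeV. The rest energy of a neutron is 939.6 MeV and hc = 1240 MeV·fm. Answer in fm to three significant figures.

λ = 0.157 fm

Total energy E = KE + m₀c² = 7010 + 939.6 = 7949.6 MeV.
(pc)² = E² − (m₀c²)² = (7949.6)² − (939.6)² = 6.231 × 10⁷ MeV², so pc = 7894 MeV.
λ = hc/(pc) = 1240 MeV·fm / 7894 MeV = 0.157 fm.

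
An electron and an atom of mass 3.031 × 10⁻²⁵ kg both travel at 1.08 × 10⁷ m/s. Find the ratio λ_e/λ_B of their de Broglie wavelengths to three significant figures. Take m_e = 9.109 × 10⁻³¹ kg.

At fixed v, p = mv so λ = h/(mv) ∝ 1/m.
λ_e/λ_B = m_B/m_e = 3.031 × 10⁻²⁵/9.109 × 10⁻³¹ = 3.33 × 10⁵.

λ_e/λ_B = 3.33 × 10⁵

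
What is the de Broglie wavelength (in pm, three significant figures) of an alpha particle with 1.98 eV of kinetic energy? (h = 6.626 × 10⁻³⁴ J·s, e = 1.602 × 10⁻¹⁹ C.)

KE = 1.98 eV = 3.172 × 10⁻¹⁹ J.
p = √(2mKE) = √(2 × 6.645 × 10⁻²⁷ × 3.172 × 10⁻¹⁹) = 6.493 × 10⁻²³ kg·m/s.
λ = h/p = 6.626 × 10⁻³⁴ / 6.493 × 10⁻²³ = 1.02 × 10⁻¹¹ m = 10.2 pm.

λ = 10.2 pm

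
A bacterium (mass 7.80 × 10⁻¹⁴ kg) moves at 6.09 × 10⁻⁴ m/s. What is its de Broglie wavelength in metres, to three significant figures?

λ = 1.39 × 10⁻¹⁷ m

p = mv = 7.80 × 10⁻¹⁴ × 6.09 × 10⁻⁴ = 4.750 × 10⁻¹⁷ kg·m/s.
λ = h/p = 6.626 × 10⁻³⁴ / 4.750 × 10⁻¹⁷ = 1.39 × 10⁻¹⁷ m.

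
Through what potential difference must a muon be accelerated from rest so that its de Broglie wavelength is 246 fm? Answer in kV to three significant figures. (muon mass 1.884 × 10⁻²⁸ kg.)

V = 120 kV

p = h/λ = 6.626 × 10⁻³⁴ / 2.460 × 10⁻¹³ = 2.693 × 10⁻²¹ kg·m/s.
KE = p²/(2m) = 1.925 × 10⁻¹⁴ J.
V = KE/e = 1.925 × 10⁻¹⁴ / (1.602 × 10⁻¹⁹) = 120 kV.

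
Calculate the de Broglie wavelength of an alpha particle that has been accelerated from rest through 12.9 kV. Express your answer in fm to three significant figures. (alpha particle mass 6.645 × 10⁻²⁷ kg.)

KE = 2eV = 2 × 1.602 × 10⁻¹⁹ × 1.290 × 10⁴ = 4.133 × 10⁻¹⁵ J.
p = √(2mKE) = √(2 × 6.645 × 10⁻²⁷ × 4.133 × 10⁻¹⁵) = 7.411 × 10⁻²¹ kg·m/s.
λ = h/p = 6.626 × 10⁻³⁴ / 7.411 × 10⁻²¹ = 8.94 × 10⁻¹⁴ m = 89.4 fm.

λ = 89.4 fm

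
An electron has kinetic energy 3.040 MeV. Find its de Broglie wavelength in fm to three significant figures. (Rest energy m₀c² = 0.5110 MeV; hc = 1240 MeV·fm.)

λ = 353 fm

Total energy E = KE + m₀c² = 3.040 + 0.5110 = 3.5510 MeV.
(pc)² = E² − (m₀c²)² = (3.5510)² − (0.5110)² = 12.35 MeV², so pc = 3.514 MeV.
λ = hc/(pc) = 1240 MeV·fm / 3.514 MeV = 353 fm.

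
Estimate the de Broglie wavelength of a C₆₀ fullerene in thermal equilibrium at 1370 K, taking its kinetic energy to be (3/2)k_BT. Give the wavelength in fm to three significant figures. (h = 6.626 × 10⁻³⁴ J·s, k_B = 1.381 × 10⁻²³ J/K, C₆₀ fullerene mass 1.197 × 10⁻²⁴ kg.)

KE = (3/2)k_BT = 1.5 × 1.381 × 10⁻²³ × 1370 = 2.838 × 10⁻²⁰ J.
p = √(2mKE) = √(2 × 1.197 × 10⁻²⁴ × 2.838 × 10⁻²⁰) = 2.607 × 10⁻²² kg·m/s.
λ = h/p = 2.54 × 10⁻¹² m = 2540 fm.

λ = 2540 fm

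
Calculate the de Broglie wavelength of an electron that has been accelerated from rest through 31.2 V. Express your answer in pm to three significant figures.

λ = 220 pm

KE = eV = 1.602 × 10⁻¹⁹ × 31.20 = 4.998 × 10⁻¹⁸ J.
p = √(2mKE) = √(2 × 9.109 × 10⁻³¹ × 4.998 × 10⁻¹⁸) = 3.018 × 10⁻²⁴ kg·m/s.
λ = h/p = 6.626 × 10⁻³⁴ / 3.018 × 10⁻²⁴ = 2.20 × 10⁻¹⁰ m = 220 pm.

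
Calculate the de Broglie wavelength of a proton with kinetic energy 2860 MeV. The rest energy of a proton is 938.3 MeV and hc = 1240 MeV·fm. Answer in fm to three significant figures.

λ = 0.337 fm

Total energy E = KE + m₀c² = 2860 + 938.3 = 3798.3 MeV.
(pc)² = E² − (m₀c²)² = (3798.3)² − (938.3)² = 1.355 × 10⁷ MeV², so pc = 3681 MeV.
λ = hc/(pc) = 1240 MeV·fm / 3681 MeV = 0.337 fm.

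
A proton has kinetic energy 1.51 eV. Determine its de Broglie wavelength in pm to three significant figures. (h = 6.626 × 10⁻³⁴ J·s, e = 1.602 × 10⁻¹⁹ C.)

λ = 23.3 pm

KE = 1.51 eV = 2.419 × 10⁻¹⁹ J.
p = √(2mKE) = √(2 × 1.673 × 10⁻²⁷ × 2.419 × 10⁻¹⁹) = 2.845 × 10⁻²³ kg·m/s.
λ = h/p = 6.626 × 10⁻³⁴ / 2.845 × 10⁻²³ = 2.33 × 10⁻¹¹ m = 23.3 pm.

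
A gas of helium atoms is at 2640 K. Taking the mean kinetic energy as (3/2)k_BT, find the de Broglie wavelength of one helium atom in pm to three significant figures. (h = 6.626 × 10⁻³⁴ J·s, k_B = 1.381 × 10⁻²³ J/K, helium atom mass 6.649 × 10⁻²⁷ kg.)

λ = 24.6 pm

KE = (3/2)k_BT = 1.5 × 1.381 × 10⁻²³ × 2640 = 5.469 × 10⁻²⁰ J.
p = √(2mKE) = √(2 × 6.649 × 10⁻²⁷ × 5.469 × 10⁻²⁰) = 2.697 × 10⁻²³ kg·m/s.
λ = h/p = 2.46 × 10⁻¹¹ m = 24.6 pm.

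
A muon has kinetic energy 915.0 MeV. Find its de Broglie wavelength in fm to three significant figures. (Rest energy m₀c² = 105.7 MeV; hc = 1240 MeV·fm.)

Total energy E = KE + m₀c² = 915.0 + 105.7 = 1020.7 MeV.
(pc)² = E² − (m₀c²)² = (1020.7)² − (105.7)² = 1.031 × 10⁶ MeV², so pc = 1015 MeV.
λ = hc/(pc) = 1240 MeV·fm / 1015 MeV = 1.22 fm.

λ = 1.22 fm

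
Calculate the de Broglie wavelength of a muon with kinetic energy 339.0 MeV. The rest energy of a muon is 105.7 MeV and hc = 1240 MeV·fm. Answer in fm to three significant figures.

Total energy E = KE + m₀c² = 339.0 + 105.7 = 444.7 MeV.
(pc)² = E² − (m₀c²)² = (444.7)² − (105.7)² = 1.866 × 10⁵ MeV², so pc = 432.0 MeV.
λ = hc/(pc) = 1240 MeV·fm / 432.0 MeV = 2.87 fm.

λ = 2.87 fm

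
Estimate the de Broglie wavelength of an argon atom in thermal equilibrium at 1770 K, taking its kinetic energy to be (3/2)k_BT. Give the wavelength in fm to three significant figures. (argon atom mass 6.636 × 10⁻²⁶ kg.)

λ = 9500 fm

KE = (3/2)k_BT = 1.5 × 1.381 × 10⁻²³ × 1770 = 3.667 × 10⁻²⁰ J.
p = √(2mKE) = √(2 × 6.636 × 10⁻²⁶ × 3.667 × 10⁻²⁰) = 6.976 × 10⁻²³ kg·m/s.
λ = h/p = 9.50 × 10⁻¹² m = 9500 fm.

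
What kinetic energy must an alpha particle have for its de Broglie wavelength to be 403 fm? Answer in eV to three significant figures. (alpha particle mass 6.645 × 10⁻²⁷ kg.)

KE = 1270 eV

p = h/λ = 6.626 × 10⁻³⁴ / 4.030 × 10⁻¹³ = 1.644 × 10⁻²¹ kg·m/s.
KE = p²/(2m) = (1.644 × 10⁻²¹)² / (2 × 6.645 × 10⁻²⁷) = 2.034 × 10⁻¹⁶ J = 1270 eV.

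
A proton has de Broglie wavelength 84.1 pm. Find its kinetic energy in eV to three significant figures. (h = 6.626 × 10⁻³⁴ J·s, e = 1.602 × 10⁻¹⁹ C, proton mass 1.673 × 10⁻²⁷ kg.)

KE = 0.116 eV

p = h/λ = 6.626 × 10⁻³⁴ / 8.410 × 10⁻¹¹ = 7.879 × 10⁻²⁴ kg·m/s.
KE = p²/(2m) = (7.879 × 10⁻²⁴)² / (2 × 1.673 × 10⁻²⁷) = 1.855 × 10⁻²⁰ J = 0.116 eV.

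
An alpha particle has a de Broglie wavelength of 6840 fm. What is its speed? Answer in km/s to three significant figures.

p = h/λ = 6.626 × 10⁻³⁴ / 6.840 × 10⁻¹² = 9.687 × 10⁻²³ kg·m/s.
v = p/m = 9.687 × 10⁻²³ / 6.645 × 10⁻²⁷ = 1.46 × 10⁴ m/s = 14.6 km/s.

v = 14.6 km/s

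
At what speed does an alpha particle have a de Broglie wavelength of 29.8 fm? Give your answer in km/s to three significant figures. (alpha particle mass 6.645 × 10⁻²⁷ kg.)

v = 3350 km/s

p = h/λ = 6.626 × 10⁻³⁴ / 2.980 × 10⁻¹⁴ = 2.223 × 10⁻²⁰ kg·m/s.
v = p/m = 2.223 × 10⁻²⁰ / 6.645 × 10⁻²⁷ = 3.35 × 10⁶ m/s = 3350 km/s.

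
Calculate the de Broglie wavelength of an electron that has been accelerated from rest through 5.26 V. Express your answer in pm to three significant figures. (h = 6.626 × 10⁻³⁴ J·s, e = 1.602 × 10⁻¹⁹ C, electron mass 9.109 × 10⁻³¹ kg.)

λ = 535 pm

KE = eV = 1.602 × 10⁻¹⁹ × 5.260 = 8.427 × 10⁻¹⁹ J.
p = √(2mKE) = √(2 × 9.109 × 10⁻³¹ × 8.427 × 10⁻¹⁹) = 1.239 × 10⁻²⁴ kg·m/s.
λ = h/p = 6.626 × 10⁻³⁴ / 1.239 × 10⁻²⁴ = 5.35 × 10⁻¹⁰ m = 535 pm.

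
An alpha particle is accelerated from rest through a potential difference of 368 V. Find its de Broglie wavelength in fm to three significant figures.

KE = 2eV = 2 × 1.602 × 10⁻¹⁹ × 368.0 = 1.179 × 10⁻¹⁶ J.
p = √(2mKE) = √(2 × 6.645 × 10⁻²⁷ × 1.179 × 10⁻¹⁶) = 1.252 × 10⁻²¹ kg·m/s.
λ = h/p = 6.626 × 10⁻³⁴ / 1.252 × 10⁻²¹ = 5.29 × 10⁻¹³ m = 529 fm.

λ = 529 fm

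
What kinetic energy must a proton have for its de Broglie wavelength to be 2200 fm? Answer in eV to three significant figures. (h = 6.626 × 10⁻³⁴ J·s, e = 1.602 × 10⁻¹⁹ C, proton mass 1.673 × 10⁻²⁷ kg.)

p = h/λ = 6.626 × 10⁻³⁴ / 2.200 × 10⁻¹² = 3.012 × 10⁻²² kg·m/s.
KE = p²/(2m) = (3.012 × 10⁻²²)² / (2 × 1.673 × 10⁻²⁷) = 2.711 × 10⁻¹⁷ J = 169 eV.

KE = 169 eV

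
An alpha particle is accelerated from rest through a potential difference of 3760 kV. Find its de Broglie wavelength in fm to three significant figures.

λ = 5.24 fm

KE = 2eV = 2 × 1.602 × 10⁻¹⁹ × 3.760 × 10⁶ = 1.205 × 10⁻¹² J.
p = √(2mKE) = √(2 × 6.645 × 10⁻²⁷ × 1.205 × 10⁻¹²) = 1.265 × 10⁻¹⁹ kg·m/s.
λ = h/p = 6.626 × 10⁻³⁴ / 1.265 × 10⁻¹⁹ = 5.24 × 10⁻¹⁵ m = 5.24 fm.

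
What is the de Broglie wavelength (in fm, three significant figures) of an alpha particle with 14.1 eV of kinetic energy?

KE = 14.1 eV = 2.259 × 10⁻¹⁸ J.
p = √(2mKE) = √(2 × 6.645 × 10⁻²⁷ × 2.259 × 10⁻¹⁸) = 1.733 × 10⁻²² kg·m/s.
λ = h/p = 6.626 × 10⁻³⁴ / 1.733 × 10⁻²² = 3.82 × 10⁻¹² m = 3820 fm.

λ = 3820 fm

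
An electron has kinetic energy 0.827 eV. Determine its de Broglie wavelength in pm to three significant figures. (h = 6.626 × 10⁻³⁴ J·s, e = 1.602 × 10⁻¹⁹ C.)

KE = 0.827 eV = 1.325 × 10⁻¹⁹ J.
p = √(2mKE) = √(2 × 9.109 × 10⁻³¹ × 1.325 × 10⁻¹⁹) = 4.913 × 10⁻²⁵ kg·m/s.
λ = h/p = 6.626 × 10⁻³⁴ / 4.913 × 10⁻²⁵ = 1.35 × 10⁻⁹ m = 1350 pm.

λ = 1350 pm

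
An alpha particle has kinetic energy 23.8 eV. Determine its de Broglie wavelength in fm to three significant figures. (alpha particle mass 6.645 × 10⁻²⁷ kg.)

KE = 23.8 eV = 3.813 × 10⁻¹⁸ J.
p = √(2mKE) = √(2 × 6.645 × 10⁻²⁷ × 3.813 × 10⁻¹⁸) = 2.251 × 10⁻²² kg·m/s.
λ = h/p = 6.626 × 10⁻³⁴ / 2.251 × 10⁻²² = 2.94 × 10⁻¹² m = 2940 fm.

λ = 2940 fm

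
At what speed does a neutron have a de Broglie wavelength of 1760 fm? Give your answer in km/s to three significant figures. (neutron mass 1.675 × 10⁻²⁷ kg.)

v = 225 km/s

p = h/λ = 6.626 × 10⁻³⁴ / 1.760 × 10⁻¹² = 3.765 × 10⁻²² kg·m/s.
v = p/m = 3.765 × 10⁻²² / 1.675 × 10⁻²⁷ = 2.25 × 10⁵ m/s = 225 km/s.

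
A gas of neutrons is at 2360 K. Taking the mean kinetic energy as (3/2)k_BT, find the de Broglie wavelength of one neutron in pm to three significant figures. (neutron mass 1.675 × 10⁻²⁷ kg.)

KE = (3/2)k_BT = 1.5 × 1.381 × 10⁻²³ × 2360 = 4.889 × 10⁻²⁰ J.
p = √(2mKE) = √(2 × 1.675 × 10⁻²⁷ × 4.889 × 10⁻²⁰) = 1.280 × 10⁻²³ kg·m/s.
λ = h/p = 5.18 × 10⁻¹¹ m = 51.8 pm.

λ = 51.8 pm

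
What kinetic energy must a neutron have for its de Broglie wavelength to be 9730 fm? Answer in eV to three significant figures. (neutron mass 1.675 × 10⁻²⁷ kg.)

p = h/λ = 6.626 × 10⁻³⁴ / 9.730 × 10⁻¹² = 6.810 × 10⁻²³ kg·m/s.
KE = p²/(2m) = (6.810 × 10⁻²³)² / (2 × 1.675 × 10⁻²⁷) = 1.384 × 10⁻¹⁸ J = 8.64 eV.

KE = 8.64 eV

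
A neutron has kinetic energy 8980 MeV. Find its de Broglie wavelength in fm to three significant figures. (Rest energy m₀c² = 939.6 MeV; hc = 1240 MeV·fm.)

Total energy E = KE + m₀c² = 8980 + 939.6 = 9919.6 MeV.
(pc)² = E² − (m₀c²)² = (9919.6)² − (939.6)² = 9.752 × 10⁷ MeV², so pc = 9875 MeV.
λ = hc/(pc) = 1240 MeV·fm / 9875 MeV = 0.126 fm.

λ = 0.126 fm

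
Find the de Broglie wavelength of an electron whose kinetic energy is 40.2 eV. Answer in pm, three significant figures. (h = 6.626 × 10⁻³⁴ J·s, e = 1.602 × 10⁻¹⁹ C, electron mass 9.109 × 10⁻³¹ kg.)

KE = 40.2 eV = 6.440 × 10⁻¹⁸ J.
p = √(2mKE) = √(2 × 9.109 × 10⁻³¹ × 6.440 × 10⁻¹⁸) = 3.425 × 10⁻²⁴ kg·m/s.
λ = h/p = 6.626 × 10⁻³⁴ / 3.425 × 10⁻²⁴ = 1.93 × 10⁻¹⁰ m = 193 pm.

λ = 193 pm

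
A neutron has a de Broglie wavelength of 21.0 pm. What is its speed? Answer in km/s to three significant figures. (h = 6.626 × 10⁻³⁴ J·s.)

v = 18.8 km/s

p = h/λ = 6.626 × 10⁻³⁴ / 2.100 × 10⁻¹¹ = 3.155 × 10⁻²³ kg·m/s.
v = p/m = 3.155 × 10⁻²³ / 1.675 × 10⁻²⁷ = 1.88 × 10⁴ m/s = 18.8 km/s.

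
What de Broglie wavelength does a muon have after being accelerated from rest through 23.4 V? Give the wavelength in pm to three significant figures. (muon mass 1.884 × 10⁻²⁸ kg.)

λ = 17.6 pm

KE = eV = 1.602 × 10⁻¹⁹ × 23.40 = 3.749 × 10⁻¹⁸ J.
p = √(2mKE) = √(2 × 1.884 × 10⁻²⁸ × 3.749 × 10⁻¹⁸) = 3.758 × 10⁻²³ kg·m/s.
λ = h/p = 6.626 × 10⁻³⁴ / 3.758 × 10⁻²³ = 1.76 × 10⁻¹¹ m = 17.6 pm.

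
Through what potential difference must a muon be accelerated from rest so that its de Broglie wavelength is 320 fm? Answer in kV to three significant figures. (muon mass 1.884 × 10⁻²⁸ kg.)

V = 71.0 kV

p = h/λ = 6.626 × 10⁻³⁴ / 3.200 × 10⁻¹³ = 2.071 × 10⁻²¹ kg·m/s.
KE = p²/(2m) = 1.138 × 10⁻¹⁴ J.
V = KE/e = 1.138 × 10⁻¹⁴ / (1.602 × 10⁻¹⁹) = 71.0 kV.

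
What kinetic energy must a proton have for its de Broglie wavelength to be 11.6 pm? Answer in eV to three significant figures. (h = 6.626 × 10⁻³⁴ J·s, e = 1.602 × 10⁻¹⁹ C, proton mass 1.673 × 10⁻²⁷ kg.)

p = h/λ = 6.626 × 10⁻³⁴ / 1.160 × 10⁻¹¹ = 5.712 × 10⁻²³ kg·m/s.
KE = p²/(2m) = (5.712 × 10⁻²³)² / (2 × 1.673 × 10⁻²⁷) = 9.751 × 10⁻¹⁹ J = 6.09 eV.

KE = 6.09 eV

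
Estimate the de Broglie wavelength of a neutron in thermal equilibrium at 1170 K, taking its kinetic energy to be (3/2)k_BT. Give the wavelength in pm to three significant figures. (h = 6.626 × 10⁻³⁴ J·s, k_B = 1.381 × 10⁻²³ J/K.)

λ = 73.5 pm

KE = (3/2)k_BT = 1.5 × 1.381 × 10⁻²³ × 1170 = 2.424 × 10⁻²⁰ J.
p = √(2mKE) = √(2 × 1.675 × 10⁻²⁷ × 2.424 × 10⁻²⁰) = 9.011 × 10⁻²⁴ kg·m/s.
λ = h/p = 7.35 × 10⁻¹¹ m = 73.5 pm.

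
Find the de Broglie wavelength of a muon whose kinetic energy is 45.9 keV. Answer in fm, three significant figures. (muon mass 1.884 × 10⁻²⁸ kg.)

λ = 398 fm

KE = 45.9 keV = 7.353 × 10⁻¹⁵ J.
p = √(2mKE) = √(2 × 1.884 × 10⁻²⁸ × 7.353 × 10⁻¹⁵) = 1.665 × 10⁻²¹ kg·m/s.
λ = h/p = 6.626 × 10⁻³⁴ / 1.665 × 10⁻²¹ = 3.98 × 10⁻¹³ m = 398 fm.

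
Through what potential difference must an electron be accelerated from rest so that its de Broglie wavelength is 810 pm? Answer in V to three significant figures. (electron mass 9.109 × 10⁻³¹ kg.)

p = h/λ = 6.626 × 10⁻³⁴ / 8.100 × 10⁻¹⁰ = 8.180 × 10⁻²⁵ kg·m/s.
KE = p²/(2m) = 3.673 × 10⁻¹⁹ J.
V = KE/e = 3.673 × 10⁻¹⁹ / (1.602 × 10⁻¹⁹) = 2.29 V.

V = 2.29 V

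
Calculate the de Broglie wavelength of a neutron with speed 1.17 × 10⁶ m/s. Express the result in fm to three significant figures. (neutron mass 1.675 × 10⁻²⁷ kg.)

p = mv = 1.675 × 10⁻²⁷ × 1.17 × 10⁶ = 1.960 × 10⁻²¹ kg·m/s.
λ = h/p = 6.626 × 10⁻³⁴ / 1.960 × 10⁻²¹ = 3.38 × 10⁻¹³ m = 338 fm.

λ = 338 fm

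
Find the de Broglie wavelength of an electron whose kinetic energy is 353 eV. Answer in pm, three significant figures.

λ = 65.3 pm

KE = 353 eV = 5.655 × 10⁻¹⁷ J.
p = √(2mKE) = √(2 × 9.109 × 10⁻³¹ × 5.655 × 10⁻¹⁷) = 1.015 × 10⁻²³ kg·m/s.
λ = h/p = 6.626 × 10⁻³⁴ / 1.015 × 10⁻²³ = 6.53 × 10⁻¹¹ m = 65.3 pm.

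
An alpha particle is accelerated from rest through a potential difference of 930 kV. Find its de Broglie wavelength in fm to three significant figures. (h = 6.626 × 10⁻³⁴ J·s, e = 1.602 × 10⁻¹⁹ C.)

KE = 2eV = 2 × 1.602 × 10⁻¹⁹ × 9.300 × 10⁵ = 2.980 × 10⁻¹³ J.
p = √(2mKE) = √(2 × 6.645 × 10⁻²⁷ × 2.980 × 10⁻¹³) = 6.293 × 10⁻²⁰ kg·m/s.
λ = h/p = 6.626 × 10⁻³⁴ / 6.293 × 10⁻²⁰ = 1.05 × 10⁻¹⁴ m = 10.5 fm.

λ = 10.5 fm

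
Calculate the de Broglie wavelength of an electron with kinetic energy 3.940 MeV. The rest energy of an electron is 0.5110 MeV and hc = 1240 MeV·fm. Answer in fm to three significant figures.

Total energy E = KE + m₀c² = 3.940 + 0.5110 = 4.4510 MeV.
(pc)² = E² − (m₀c²)² = (4.4510)² − (0.5110)² = 19.55 MeV², so pc = 4.422 MeV.
λ = hc/(pc) = 1240 MeV·fm / 4.422 MeV = 280 fm.

λ = 280 fm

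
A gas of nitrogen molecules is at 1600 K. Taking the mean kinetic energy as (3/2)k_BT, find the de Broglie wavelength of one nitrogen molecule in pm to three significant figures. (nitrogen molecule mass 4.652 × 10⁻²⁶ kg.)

KE = (3/2)k_BT = 1.5 × 1.381 × 10⁻²³ × 1600 = 3.314 × 10⁻²⁰ J.
p = √(2mKE) = √(2 × 4.652 × 10⁻²⁶ × 3.314 × 10⁻²⁰) = 5.553 × 10⁻²³ kg·m/s.
λ = h/p = 1.19 × 10⁻¹¹ m = 11.9 pm.

λ = 11.9 pm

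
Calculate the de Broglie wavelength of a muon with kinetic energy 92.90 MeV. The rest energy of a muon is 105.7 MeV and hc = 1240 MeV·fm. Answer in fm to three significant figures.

λ = 7.38 fm

Total energy E = KE + m₀c² = 92.90 + 105.7 = 198.60 MeV.
(pc)² = E² − (m₀c²)² = (198.60)² − (105.7)² = 2.827 × 10⁴ MeV², so pc = 168.1 MeV.
λ = hc/(pc) = 1240 MeV·fm / 168.1 MeV = 7.38 fm.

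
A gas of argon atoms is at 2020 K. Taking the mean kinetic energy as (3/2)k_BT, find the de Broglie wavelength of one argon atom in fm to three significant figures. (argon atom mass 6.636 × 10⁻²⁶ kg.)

KE = (3/2)k_BT = 1.5 × 1.381 × 10⁻²³ × 2020 = 4.184 × 10⁻²⁰ J.
p = √(2mKE) = √(2 × 6.636 × 10⁻²⁶ × 4.184 × 10⁻²⁰) = 7.452 × 10⁻²³ kg·m/s.
λ = h/p = 8.89 × 10⁻¹² m = 8890 fm.

λ = 8890 fm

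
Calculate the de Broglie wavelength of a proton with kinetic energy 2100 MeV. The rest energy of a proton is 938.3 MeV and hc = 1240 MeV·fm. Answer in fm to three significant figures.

λ = 0.429 fm

Total energy E = KE + m₀c² = 2100 + 938.3 = 3038.3 MeV.
(pc)² = E² − (m₀c²)² = (3038.3)² − (938.3)² = 8.351 × 10⁶ MeV², so pc = 2890 MeV.
λ = hc/(pc) = 1240 MeV·fm / 2890 MeV = 0.429 fm.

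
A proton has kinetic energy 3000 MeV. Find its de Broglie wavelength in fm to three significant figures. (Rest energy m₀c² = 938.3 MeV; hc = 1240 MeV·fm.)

λ = 0.324 fm

Total energy E = KE + m₀c² = 3000 + 938.3 = 3938.3 MeV.
(pc)² = E² − (m₀c²)² = (3938.3)² − (938.3)² = 1.463 × 10⁷ MeV², so pc = 3825 MeV.
λ = hc/(pc) = 1240 MeV·fm / 3825 MeV = 0.324 fm.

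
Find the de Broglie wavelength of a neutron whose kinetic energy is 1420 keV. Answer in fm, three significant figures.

KE = 1420 keV = 2.275 × 10⁻¹³ J.
p = √(2mKE) = √(2 × 1.675 × 10⁻²⁷ × 2.275 × 10⁻¹³) = 2.761 × 10⁻²⁰ kg·m/s.
λ = h/p = 6.626 × 10⁻³⁴ / 2.761 × 10⁻²⁰ = 2.40 × 10⁻¹⁴ m = 24.0 fm.

λ = 24.0 fm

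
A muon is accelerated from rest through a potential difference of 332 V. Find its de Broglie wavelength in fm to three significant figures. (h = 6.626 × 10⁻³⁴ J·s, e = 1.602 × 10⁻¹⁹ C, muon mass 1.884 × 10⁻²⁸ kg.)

λ = 4680 fm

KE = eV = 1.602 × 10⁻¹⁹ × 332.0 = 5.319 × 10⁻¹⁷ J.
p = √(2mKE) = √(2 × 1.884 × 10⁻²⁸ × 5.319 × 10⁻¹⁷) = 1.416 × 10⁻²² kg·m/s.
λ = h/p = 6.626 × 10⁻³⁴ / 1.416 × 10⁻²² = 4.68 × 10⁻¹² m = 4680 fm.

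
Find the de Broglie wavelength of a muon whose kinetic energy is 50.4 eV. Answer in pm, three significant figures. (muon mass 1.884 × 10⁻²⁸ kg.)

λ = 12.0 pm

KE = 50.4 eV = 8.074 × 10⁻¹⁸ J.
p = √(2mKE) = √(2 × 1.884 × 10⁻²⁸ × 8.074 × 10⁻¹⁸) = 5.516 × 10⁻²³ kg·m/s.
λ = h/p = 6.626 × 10⁻³⁴ / 5.516 × 10⁻²³ = 1.20 × 10⁻¹¹ m = 12.0 pm.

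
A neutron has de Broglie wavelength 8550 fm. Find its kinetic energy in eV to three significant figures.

p = h/λ = 6.626 × 10⁻³⁴ / 8.550 × 10⁻¹² = 7.750 × 10⁻²³ kg·m/s.
KE = p²/(2m) = (7.750 × 10⁻²³)² / (2 × 1.675 × 10⁻²⁷) = 1.793 × 10⁻¹⁸ J = 11.2 eV.

KE = 11.2 eV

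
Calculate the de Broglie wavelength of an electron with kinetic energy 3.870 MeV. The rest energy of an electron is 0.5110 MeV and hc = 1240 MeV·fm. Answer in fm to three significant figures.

Total energy E = KE + m₀c² = 3.870 + 0.5110 = 4.3810 MeV.
(pc)² = E² − (m₀c²)² = (4.3810)² − (0.5110)² = 18.93 MeV², so pc = 4.351 MeV.
λ = hc/(pc) = 1240 MeV·fm / 4.351 MeV = 285 fm.

λ = 285 fm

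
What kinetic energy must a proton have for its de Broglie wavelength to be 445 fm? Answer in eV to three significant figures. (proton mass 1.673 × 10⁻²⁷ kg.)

p = h/λ = 6.626 × 10⁻³⁴ / 4.450 × 10⁻¹³ = 1.489 × 10⁻²¹ kg·m/s.
KE = p²/(2m) = (1.489 × 10⁻²¹)² / (2 × 1.673 × 10⁻²⁷) = 6.626 × 10⁻¹⁶ J = 4140 eV.

KE = 4140 eV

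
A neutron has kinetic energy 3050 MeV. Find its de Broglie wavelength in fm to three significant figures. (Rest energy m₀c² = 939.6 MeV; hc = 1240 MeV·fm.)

λ = 0.320 fm

Total energy E = KE + m₀c² = 3050 + 939.6 = 3989.6 MeV.
(pc)² = E² − (m₀c²)² = (3989.6)² − (939.6)² = 1.503 × 10⁷ MeV², so pc = 3877 MeV.
λ = hc/(pc) = 1240 MeV·fm / 3877 MeV = 0.320 fm.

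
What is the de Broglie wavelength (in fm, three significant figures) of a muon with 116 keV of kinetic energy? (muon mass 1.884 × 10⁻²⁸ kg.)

KE = 116 keV = 1.858 × 10⁻¹⁴ J.
p = √(2mKE) = √(2 × 1.884 × 10⁻²⁸ × 1.858 × 10⁻¹⁴) = 2.646 × 10⁻²¹ kg·m/s.
λ = h/p = 6.626 × 10⁻³⁴ / 2.646 × 10⁻²¹ = 2.50 × 10⁻¹³ m = 250 fm.

λ = 250 fm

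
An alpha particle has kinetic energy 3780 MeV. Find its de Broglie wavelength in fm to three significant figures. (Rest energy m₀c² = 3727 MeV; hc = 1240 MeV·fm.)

Total energy E = KE + m₀c² = 3780 + 3727 = 7507 MeV.
(pc)² = E² − (m₀c²)² = (7507)² − (3727)² = 4.246 × 10⁷ MeV², so pc = 6516 MeV.
λ = hc/(pc) = 1240 MeV·fm / 6516 MeV = 0.190 fm.

λ = 0.190 fm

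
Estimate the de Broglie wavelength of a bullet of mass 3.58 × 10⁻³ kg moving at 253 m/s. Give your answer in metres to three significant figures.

p = mv = 3.58 × 10⁻³ × 253 = 9.057 × 10⁻¹ kg·m/s.
λ = h/p = 6.626 × 10⁻³⁴ / 9.057 × 10⁻¹ = 7.32 × 10⁻³⁴ m.

λ = 7.32 × 10⁻³⁴ m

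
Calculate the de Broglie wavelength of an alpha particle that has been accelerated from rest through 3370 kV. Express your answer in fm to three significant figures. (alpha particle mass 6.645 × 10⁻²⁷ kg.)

KE = 2eV = 2 × 1.602 × 10⁻¹⁹ × 3.370 × 10⁶ = 1.080 × 10⁻¹² J.
p = √(2mKE) = √(2 × 6.645 × 10⁻²⁷ × 1.080 × 10⁻¹²) = 1.198 × 10⁻¹⁹ kg·m/s.
λ = h/p = 6.626 × 10⁻³⁴ / 1.198 × 10⁻¹⁹ = 5.53 × 10⁻¹⁵ m = 5.53 fm.

λ = 5.53 fm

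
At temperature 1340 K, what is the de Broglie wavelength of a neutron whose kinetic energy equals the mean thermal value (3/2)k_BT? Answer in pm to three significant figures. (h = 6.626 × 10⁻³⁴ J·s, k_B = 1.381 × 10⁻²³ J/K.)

KE = (3/2)k_BT = 1.5 × 1.381 × 10⁻²³ × 1340 = 2.776 × 10⁻²⁰ J.
p = √(2mKE) = √(2 × 1.675 × 10⁻²⁷ × 2.776 × 10⁻²⁰) = 9.643 × 10⁻²⁴ kg·m/s.
λ = h/p = 6.87 × 10⁻¹¹ m = 68.7 pm.

λ = 68.7 pm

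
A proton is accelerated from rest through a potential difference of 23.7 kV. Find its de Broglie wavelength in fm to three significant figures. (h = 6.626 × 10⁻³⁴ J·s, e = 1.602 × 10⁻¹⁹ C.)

λ = 186 fm

KE = eV = 1.602 × 10⁻¹⁹ × 2.370 × 10⁴ = 3.797 × 10⁻¹⁵ J.
p = √(2mKE) = √(2 × 1.673 × 10⁻²⁷ × 3.797 × 10⁻¹⁵) = 3.564 × 10⁻²¹ kg·m/s.
λ = h/p = 6.626 × 10⁻³⁴ / 3.564 × 10⁻²¹ = 1.86 × 10⁻¹³ m = 186 fm.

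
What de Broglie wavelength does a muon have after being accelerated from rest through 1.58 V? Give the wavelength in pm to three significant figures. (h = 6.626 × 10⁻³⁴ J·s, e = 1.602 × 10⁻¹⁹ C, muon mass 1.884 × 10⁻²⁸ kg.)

λ = 67.8 pm

KE = eV = 1.602 × 10⁻¹⁹ × 1.580 = 2.531 × 10⁻¹⁹ J.
p = √(2mKE) = √(2 × 1.884 × 10⁻²⁸ × 2.531 × 10⁻¹⁹) = 9.766 × 10⁻²⁴ kg·m/s.
λ = h/p = 6.626 × 10⁻³⁴ / 9.766 × 10⁻²⁴ = 6.78 × 10⁻¹¹ m = 67.8 pm.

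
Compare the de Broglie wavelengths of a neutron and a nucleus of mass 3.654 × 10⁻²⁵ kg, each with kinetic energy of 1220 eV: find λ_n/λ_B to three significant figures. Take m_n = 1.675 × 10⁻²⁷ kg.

At fixed KE, p = √(2mKE) so λ = h/p ∝ 1/√m.
λ_n/λ_B = √(m_B/m_n) = √(3.654 × 10⁻²⁵/1.675 × 10⁻²⁷) = √(218.1) = 14.8.

λ_n/λ_B = 14.8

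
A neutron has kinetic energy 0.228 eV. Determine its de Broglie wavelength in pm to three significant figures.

λ = 59.9 pm

KE = 0.228 eV = 3.653 × 10⁻²⁰ J.
p = √(2mKE) = √(2 × 1.675 × 10⁻²⁷ × 3.653 × 10⁻²⁰) = 1.106 × 10⁻²³ kg·m/s.
λ = h/p = 6.626 × 10⁻³⁴ / 1.106 × 10⁻²³ = 5.99 × 10⁻¹¹ m = 59.9 pm.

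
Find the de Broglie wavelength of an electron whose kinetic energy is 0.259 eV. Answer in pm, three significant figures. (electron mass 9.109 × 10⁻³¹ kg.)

λ = 2410 pm

KE = 0.259 eV = 4.149 × 10⁻²⁰ J.
p = √(2mKE) = √(2 × 9.109 × 10⁻³¹ × 4.149 × 10⁻²⁰) = 2.749 × 10⁻²⁵ kg·m/s.
λ = h/p = 6.626 × 10⁻³⁴ / 2.749 × 10⁻²⁵ = 2.41 × 10⁻⁹ m = 2410 pm.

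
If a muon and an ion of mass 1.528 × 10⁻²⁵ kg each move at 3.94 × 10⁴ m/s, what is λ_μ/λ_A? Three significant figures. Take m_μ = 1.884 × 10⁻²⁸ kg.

λ_μ/λ_A = 811

At fixed v, p = mv so λ = h/(mv) ∝ 1/m.
λ_μ/λ_A = m_A/m_μ = 1.528 × 10⁻²⁵/1.884 × 10⁻²⁸ = 811.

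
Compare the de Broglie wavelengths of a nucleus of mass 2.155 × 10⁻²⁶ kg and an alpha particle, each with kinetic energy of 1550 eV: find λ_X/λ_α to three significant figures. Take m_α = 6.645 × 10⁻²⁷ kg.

λ_X/λ_α = 0.555

At fixed KE, p = √(2mKE) so λ = h/p ∝ 1/√m.
λ_X/λ_α = √(m_α/m_X) = √(6.645 × 10⁻²⁷/2.155 × 10⁻²⁶) = √(0.3084) = 0.555.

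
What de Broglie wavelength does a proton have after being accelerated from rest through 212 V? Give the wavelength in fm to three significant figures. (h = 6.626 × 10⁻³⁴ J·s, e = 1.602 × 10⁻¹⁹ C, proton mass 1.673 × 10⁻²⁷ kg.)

λ = 1970 fm

KE = eV = 1.602 × 10⁻¹⁹ × 212.0 = 3.396 × 10⁻¹⁷ J.
p = √(2mKE) = √(2 × 1.673 × 10⁻²⁷ × 3.396 × 10⁻¹⁷) = 3.371 × 10⁻²² kg·m/s.
λ = h/p = 6.626 × 10⁻³⁴ / 3.371 × 10⁻²² = 1.97 × 10⁻¹² m = 1970 fm.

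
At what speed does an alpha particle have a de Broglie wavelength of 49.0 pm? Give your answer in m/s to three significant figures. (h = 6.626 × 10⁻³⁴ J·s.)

v = 2030 m/s

p = h/λ = 6.626 × 10⁻³⁴ / 4.900 × 10⁻¹¹ = 1.352 × 10⁻²³ kg·m/s.
v = p/m = 1.352 × 10⁻²³ / 6.645 × 10⁻²⁷ = 2.03 × 10³ m/s = 2030 m/s.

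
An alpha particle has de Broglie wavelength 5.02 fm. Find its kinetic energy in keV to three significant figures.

p = h/λ = 6.626 × 10⁻³⁴ / 5.020 × 10⁻¹⁵ = 1.320 × 10⁻¹⁹ kg·m/s.
KE = p²/(2m) = (1.320 × 10⁻¹⁹)² / (2 × 6.645 × 10⁻²⁷) = 1.311 × 10⁻¹² J = 8180 keV.

KE = 8180 keV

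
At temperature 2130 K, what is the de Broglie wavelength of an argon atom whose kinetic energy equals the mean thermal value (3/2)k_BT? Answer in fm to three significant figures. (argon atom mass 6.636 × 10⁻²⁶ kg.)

KE = (3/2)k_BT = 1.5 × 1.381 × 10⁻²³ × 2130 = 4.412 × 10⁻²⁰ J.
p = √(2mKE) = √(2 × 6.636 × 10⁻²⁶ × 4.412 × 10⁻²⁰) = 7.652 × 10⁻²³ kg·m/s.
λ = h/p = 8.66 × 10⁻¹² m = 8660 fm.

λ = 8660 fm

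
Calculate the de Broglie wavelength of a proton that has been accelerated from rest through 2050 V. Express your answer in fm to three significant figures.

λ = 632 fm

KE = eV = 1.602 × 10⁻¹⁹ × 2050 = 3.284 × 10⁻¹⁶ J.
p = √(2mKE) = √(2 × 1.673 × 10⁻²⁷ × 3.284 × 10⁻¹⁶) = 1.048 × 10⁻²¹ kg·m/s.
λ = h/p = 6.626 × 10⁻³⁴ / 1.048 × 10⁻²¹ = 6.32 × 10⁻¹³ m = 632 fm.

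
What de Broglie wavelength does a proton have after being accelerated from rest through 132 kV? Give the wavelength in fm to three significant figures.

KE = eV = 1.602 × 10⁻¹⁹ × 1.320 × 10⁵ = 2.115 × 10⁻¹⁴ J.
p = √(2mKE) = √(2 × 1.673 × 10⁻²⁷ × 2.115 × 10⁻¹⁴) = 8.412 × 10⁻²¹ kg·m/s.
λ = h/p = 6.626 × 10⁻³⁴ / 8.412 × 10⁻²¹ = 7.88 × 10⁻¹⁴ m = 78.8 fm.

λ = 78.8 fm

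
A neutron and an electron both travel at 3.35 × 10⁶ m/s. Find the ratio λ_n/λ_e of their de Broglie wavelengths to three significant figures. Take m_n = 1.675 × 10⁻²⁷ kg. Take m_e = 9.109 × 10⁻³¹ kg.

λ_n/λ_e = 5.44 × 10⁻⁴

At fixed v, p = mv so λ = h/(mv) ∝ 1/m.
λ_n/λ_e = m_e/m_n = 9.109 × 10⁻³¹/1.675 × 10⁻²⁷ = 5.44 × 10⁻⁴.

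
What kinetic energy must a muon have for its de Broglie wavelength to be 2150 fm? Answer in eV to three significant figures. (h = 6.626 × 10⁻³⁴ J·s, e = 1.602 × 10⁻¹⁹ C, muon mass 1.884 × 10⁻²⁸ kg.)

KE = 1570 eV

p = h/λ = 6.626 × 10⁻³⁴ / 2.150 × 10⁻¹² = 3.082 × 10⁻²² kg·m/s.
KE = p²/(2m) = (3.082 × 10⁻²²)² / (2 × 1.884 × 10⁻²⁸) = 2.521 × 10⁻¹⁶ J = 1570 eV.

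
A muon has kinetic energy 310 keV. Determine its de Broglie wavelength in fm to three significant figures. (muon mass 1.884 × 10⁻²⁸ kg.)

KE = 310 keV = 4.966 × 10⁻¹⁴ J.
p = √(2mKE) = √(2 × 1.884 × 10⁻²⁸ × 4.966 × 10⁻¹⁴) = 4.326 × 10⁻²¹ kg·m/s.
λ = h/p = 6.626 × 10⁻³⁴ / 4.326 × 10⁻²¹ = 1.53 × 10⁻¹³ m = 153 fm.

λ = 153 fm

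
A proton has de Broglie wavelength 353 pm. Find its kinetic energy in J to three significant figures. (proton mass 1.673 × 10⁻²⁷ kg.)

KE = 1.05 × 10⁻²¹ J

p = h/λ = 6.626 × 10⁻³⁴ / 3.530 × 10⁻¹⁰ = 1.877 × 10⁻²⁴ kg·m/s.
KE = p²/(2m) = (1.877 × 10⁻²⁴)² / (2 × 1.673 × 10⁻²⁷) = 1.053 × 10⁻²¹ J = 1.05 × 10⁻²¹ J.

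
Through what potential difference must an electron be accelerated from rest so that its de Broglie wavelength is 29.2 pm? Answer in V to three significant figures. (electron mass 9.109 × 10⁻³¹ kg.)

V = 1760 V

p = h/λ = 6.626 × 10⁻³⁴ / 2.920 × 10⁻¹¹ = 2.269 × 10⁻²³ kg·m/s.
KE = p²/(2m) = 2.826 × 10⁻¹⁶ J.
V = KE/e = 2.826 × 10⁻¹⁶ / (1.602 × 10⁻¹⁹) = 1760 V.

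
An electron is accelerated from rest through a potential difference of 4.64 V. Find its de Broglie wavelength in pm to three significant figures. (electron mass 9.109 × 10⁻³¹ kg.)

λ = 569 pm

KE = eV = 1.602 × 10⁻¹⁹ × 4.640 = 7.433 × 10⁻¹⁹ J.
p = √(2mKE) = √(2 × 9.109 × 10⁻³¹ × 7.433 × 10⁻¹⁹) = 1.164 × 10⁻²⁴ kg·m/s.
λ = h/p = 6.626 × 10⁻³⁴ / 1.164 × 10⁻²⁴ = 5.69 × 10⁻¹⁰ m = 569 pm.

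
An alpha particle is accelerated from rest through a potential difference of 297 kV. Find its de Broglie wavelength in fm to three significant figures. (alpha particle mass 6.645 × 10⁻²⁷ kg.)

λ = 18.6 fm

KE = 2eV = 2 × 1.602 × 10⁻¹⁹ × 2.970 × 10⁵ = 9.516 × 10⁻¹⁴ J.
p = √(2mKE) = √(2 × 6.645 × 10⁻²⁷ × 9.516 × 10⁻¹⁴) = 3.556 × 10⁻²⁰ kg·m/s.
λ = h/p = 6.626 × 10⁻³⁴ / 3.556 × 10⁻²⁰ = 1.86 × 10⁻¹⁴ m = 18.6 fm.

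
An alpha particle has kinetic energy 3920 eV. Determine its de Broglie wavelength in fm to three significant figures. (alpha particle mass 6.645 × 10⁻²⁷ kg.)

λ = 229 fm

KE = 3920 eV = 6.280 × 10⁻¹⁶ J.
p = √(2mKE) = √(2 × 6.645 × 10⁻²⁷ × 6.280 × 10⁻¹⁶) = 2.889 × 10⁻²¹ kg·m/s.
λ = h/p = 6.626 × 10⁻³⁴ / 2.889 × 10⁻²¹ = 2.29 × 10⁻¹³ m = 229 fm.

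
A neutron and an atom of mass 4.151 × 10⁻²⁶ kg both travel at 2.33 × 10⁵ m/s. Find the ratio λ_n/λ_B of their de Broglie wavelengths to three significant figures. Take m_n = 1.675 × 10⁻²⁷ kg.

At fixed v, p = mv so λ = h/(mv) ∝ 1/m.
λ_n/λ_B = m_B/m_n = 4.151 × 10⁻²⁶/1.675 × 10⁻²⁷ = 24.8.

λ_n/λ_B = 24.8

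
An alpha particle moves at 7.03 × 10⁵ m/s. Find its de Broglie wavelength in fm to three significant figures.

λ = 142 fm

p = mv = 6.645 × 10⁻²⁷ × 7.03 × 10⁵ = 4.671 × 10⁻²¹ kg·m/s.
λ = h/p = 6.626 × 10⁻³⁴ / 4.671 × 10⁻²¹ = 1.42 × 10⁻¹³ m = 142 fm.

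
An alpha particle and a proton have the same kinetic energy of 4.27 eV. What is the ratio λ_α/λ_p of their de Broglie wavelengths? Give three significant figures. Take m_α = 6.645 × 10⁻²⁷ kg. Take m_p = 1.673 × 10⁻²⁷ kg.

λ_α/λ_p = 0.502

At fixed KE, p = √(2mKE) so λ = h/p ∝ 1/√m.
λ_α/λ_p = √(m_p/m_α) = √(1.673 × 10⁻²⁷/6.645 × 10⁻²⁷) = √(0.2518) = 0.502.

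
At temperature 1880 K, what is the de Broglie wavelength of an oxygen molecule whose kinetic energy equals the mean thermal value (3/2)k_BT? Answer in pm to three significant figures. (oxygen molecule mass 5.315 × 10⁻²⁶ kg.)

KE = (3/2)k_BT = 1.5 × 1.381 × 10⁻²³ × 1880 = 3.894 × 10⁻²⁰ J.
p = √(2mKE) = √(2 × 5.315 × 10⁻²⁶ × 3.894 × 10⁻²⁰) = 6.434 × 10⁻²³ kg·m/s.
λ = h/p = 1.03 × 10⁻¹¹ m = 10.3 pm.

λ = 10.3 pm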